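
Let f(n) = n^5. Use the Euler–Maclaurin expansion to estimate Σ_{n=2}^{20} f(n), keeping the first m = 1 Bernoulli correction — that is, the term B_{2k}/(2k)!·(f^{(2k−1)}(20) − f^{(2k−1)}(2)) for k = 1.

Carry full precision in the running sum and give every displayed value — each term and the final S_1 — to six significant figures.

∫_2^20 x^5 dx evaluates to 1.06667e+07.
Endpoint term: (f(2) + f(20))/2 = (32.0000 + 3.20000e+06)/2 = 1.60002e+06.
Integral + boundary = 1.22667e+07.
k=1: B_{2}/(2)! × [f^{(1)}(20) − f^{(1)}(2)] = 1/12 × (800000 − 80.0000) = 66660.0.

S_1 ≈ 1.23333e+07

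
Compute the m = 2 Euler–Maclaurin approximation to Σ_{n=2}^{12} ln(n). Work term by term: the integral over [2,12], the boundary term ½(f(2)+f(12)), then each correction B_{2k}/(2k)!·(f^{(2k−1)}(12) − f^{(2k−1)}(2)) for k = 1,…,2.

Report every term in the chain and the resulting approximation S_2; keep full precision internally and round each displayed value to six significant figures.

∫_2^12 ln(x) dx evaluates to 18.4326.
½[f(2) + f(12)] = ½[0.693147 + 2.48491] = 1.58903.
Integral + boundary = 20.0216.
Correction k=1: B_{2}/2! · (f^{(1)}(12) − f^{(1)}(2)) = 1/12 · (0.0833333 − 0.500000) = -0.0347222.
After k=1: 19.9869.
Correction k=2: B_{4}/4! · (f^{(3)}(12) − f^{(3)}(2)) = −1/720 · (0.00115741 − 0.250000) = 0.000345615.

S_2 ≈ 19.9872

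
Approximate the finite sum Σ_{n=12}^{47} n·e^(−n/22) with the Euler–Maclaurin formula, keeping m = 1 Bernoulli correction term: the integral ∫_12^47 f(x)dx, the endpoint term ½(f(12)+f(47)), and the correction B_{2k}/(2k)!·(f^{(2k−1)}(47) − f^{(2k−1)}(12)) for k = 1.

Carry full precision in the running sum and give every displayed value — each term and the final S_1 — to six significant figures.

Integral: ∫_12^47 x·e^(−x/22) dx = 254.274.
½[f(12) + f(47)] = ½[6.95494 + 5.54992] = 6.25243.
Integral + boundary = 260.526.
Correction k=1: B_{2}/2! · (f^{(1)}(47) − f^{(1)}(12)) = 1/12 · (-0.134186 − 0.263445) = -0.0331359.

S_1 ≈ 260.493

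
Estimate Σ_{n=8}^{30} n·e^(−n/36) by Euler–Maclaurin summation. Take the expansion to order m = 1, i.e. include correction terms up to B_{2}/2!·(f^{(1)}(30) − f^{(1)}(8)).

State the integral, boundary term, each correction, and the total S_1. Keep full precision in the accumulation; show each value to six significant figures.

∫_8^30 x·e^(−x/36) dx evaluates to 235.763.
Boundary: ½(f(8) + f(30)) = ½(6.40590 + 13.0379) = 9.72192.
Integral + boundary = 245.485.
k=1: B_{2}/(2)! × [f^{(1)}(30) − f^{(1)}(8)] = 1/12 × (0.0724330 − 0.622796) = -0.0458636.

S_1 ≈ 245.439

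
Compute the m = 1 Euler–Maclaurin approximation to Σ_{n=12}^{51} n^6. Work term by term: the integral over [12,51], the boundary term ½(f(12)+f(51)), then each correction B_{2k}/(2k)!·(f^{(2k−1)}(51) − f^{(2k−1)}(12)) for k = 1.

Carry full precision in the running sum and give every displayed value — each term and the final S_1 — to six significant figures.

S_1 ≈ 1.37168e+11

∫_12^51 x^6 dx evaluates to 1.28196e+11.
½[f(12) + f(51)] = ½[2.98598e+06 + 1.75963e+10] = 8.79964e+09.
Integral + boundary = 1.36996e+11.
k=1: B_{2}/(2)! × [f^{(1)}(51) − f^{(1)}(12)] = 1/12 × (2.07015e+09 − 1.49299e+06) = 1.72388e+08.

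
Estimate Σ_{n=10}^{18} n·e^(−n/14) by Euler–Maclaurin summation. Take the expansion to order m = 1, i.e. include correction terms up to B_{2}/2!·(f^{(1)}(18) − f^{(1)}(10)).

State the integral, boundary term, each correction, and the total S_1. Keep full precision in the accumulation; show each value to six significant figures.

S_1 ≈ 45.5526

Integral: ∫_10^18 x·e^(−x/14) dx = 40.6350.
Boundary: ½(f(10) + f(18)) = ½(4.89542 + 4.97615) = 4.93579.
Running total after boundary: 45.5708.
Correction k=1: B_{2}/2! · (f^{(1)}(18) − f^{(1)}(10)) = 1/12 · (-0.0789866 − 0.139869) = -0.0182380.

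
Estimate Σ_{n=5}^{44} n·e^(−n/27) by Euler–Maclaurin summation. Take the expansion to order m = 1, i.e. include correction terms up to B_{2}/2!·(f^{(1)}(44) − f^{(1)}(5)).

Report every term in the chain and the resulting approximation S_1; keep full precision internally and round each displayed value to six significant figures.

∫_5^44 x·e^(−x/27) dx evaluates to 342.205.
½[f(5) + f(44)] = ½[4.15475 + 8.62409] = 6.38942.
Running total after boundary: 348.594.
Correction k=1: B_{2}/2! · (f^{(1)}(44) − f^{(1)}(5)) = 1/12 · (-0.123409 − 0.677071) = -0.0667066.

S_1 ≈ 348.528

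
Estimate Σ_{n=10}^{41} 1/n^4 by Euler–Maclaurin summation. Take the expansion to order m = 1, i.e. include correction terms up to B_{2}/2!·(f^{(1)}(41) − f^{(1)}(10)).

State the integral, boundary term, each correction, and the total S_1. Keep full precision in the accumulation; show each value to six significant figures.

∫_10^41 1/x^4 dx evaluates to 0.000328497.
Endpoint term: (f(10) + f(41))/2 = (0.000100000 + 3.53887e-07)/2 = 5.01769e-05.
Running total after boundary: 0.000378674.
Correction k=1: B_{2}/2! · (f^{(1)}(41) − f^{(1)}(10)) = 1/12 · (-3.45256e-08 − (-4.00000e-05)) = 3.33046e-06.

S_1 ≈ 0.000382004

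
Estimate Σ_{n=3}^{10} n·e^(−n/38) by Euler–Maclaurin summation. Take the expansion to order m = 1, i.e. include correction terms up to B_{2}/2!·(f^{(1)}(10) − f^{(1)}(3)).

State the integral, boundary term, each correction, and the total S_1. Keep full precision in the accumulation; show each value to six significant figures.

Integral: ∫_3^10 x·e^(−x/38) dx = 37.7661.
½[f(3) + f(10)] = ½[2.77227 + 7.68621] = 5.22924.
Integral + boundary = 42.9954.
Correction k=1: B_{2}/2! · (f^{(1)}(10) − f^{(1)}(3)) = 1/12 · (0.566352 − 0.851134) = -0.0237319.

S_1 ≈ 42.9716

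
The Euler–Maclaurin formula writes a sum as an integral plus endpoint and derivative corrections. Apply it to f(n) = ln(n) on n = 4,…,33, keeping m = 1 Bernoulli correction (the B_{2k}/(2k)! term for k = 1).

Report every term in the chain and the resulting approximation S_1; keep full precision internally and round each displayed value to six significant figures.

Integral: ∫_4^33 ln(x) dx = 80.8396.
Boundary: ½(f(4) + f(33)) = ½(1.38629 + 3.49651) = 2.44140.
Running total after boundary: 83.2810.
k=1: B_{2}/(2)! × [f^{(1)}(33) − f^{(1)}(4)] = 1/12 × (0.0303030 − 0.250000) = -0.0183081.

S_1 ≈ 83.2627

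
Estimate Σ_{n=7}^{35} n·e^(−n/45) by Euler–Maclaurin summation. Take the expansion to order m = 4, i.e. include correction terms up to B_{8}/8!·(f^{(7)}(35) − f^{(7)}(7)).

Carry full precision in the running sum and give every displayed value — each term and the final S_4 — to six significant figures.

Integral: ∫_7^35 x·e^(−x/45) dx = 348.966.
½[f(7) + f(35)] = ½[5.99158 + 16.0799] = 11.0357.
So far: 360.001.
Order-1 term: 1/12 · (0.102095 − 0.722793) = -0.0517249.
Running total after k=1: 359.950.
Order-2 term: −1/720 · (0.000504171 − 0.00120231) = 9.69634e-07.
Running total after k=2: 359.950.
Order-3 term: 1/30240 · (4.73049e-07 − 1.01120e-06) = -1.77960e-11.
Running total after k=3: 359.950.
Order-4 term: −1/1209600 · (3.44259e-10 − 7.05515e-10) = 2.98657e-16.

S_4 ≈ 359.950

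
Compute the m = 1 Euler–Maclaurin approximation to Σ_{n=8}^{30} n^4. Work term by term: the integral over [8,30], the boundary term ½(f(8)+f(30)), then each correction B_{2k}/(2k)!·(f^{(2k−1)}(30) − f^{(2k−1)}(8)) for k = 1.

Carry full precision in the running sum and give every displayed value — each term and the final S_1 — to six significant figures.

∫_8^30 x^4 dx evaluates to 4.85345e+06.
½[f(8) + f(30)] = ½[4096.00 + 810000] = 407048.
Running total after boundary: 5.26049e+06.
Order-1 term: 1/12 · (108000 − 2048.00) = 8829.33.

S_1 ≈ 5.26932e+06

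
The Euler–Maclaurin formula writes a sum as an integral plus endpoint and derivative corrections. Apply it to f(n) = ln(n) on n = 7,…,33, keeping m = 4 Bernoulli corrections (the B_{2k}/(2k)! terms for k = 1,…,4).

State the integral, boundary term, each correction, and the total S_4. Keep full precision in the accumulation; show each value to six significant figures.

∫_7^33 ln(x) dx evaluates to 75.7634.
½[f(7) + f(33)] = ½[1.94591 + 3.49651] = 2.72121.
Integral + boundary = 78.4846.
k=1: B_{2}/(2)! × [f^{(1)}(33) − f^{(1)}(7)] = 1/12 × (0.0303030 − 0.142857) = -0.00937951.
Partial sum through k=1: 78.4752.
k=2: B_{4}/(4)! × [f^{(3)}(33) − f^{(3)}(7)] = −1/720 × (5.56529e-05 − 0.00583090) = 8.02118e-06.
Partial sum through k=2: 78.4752.
k=3: B_{6}/(6)! × [f^{(5)}(33) − f^{(5)}(7)] = 1/30240 × (6.13256e-07 − 0.00142798) = -4.72012e-08.
Partial sum through k=3: 78.4752.
k=4: B_{8}/(8)! × [f^{(7)}(33) − f^{(7)}(7)] = −1/1209600 × (1.68941e-08 − 0.000874271) = 7.22763e-10.

S_4 ≈ 78.4752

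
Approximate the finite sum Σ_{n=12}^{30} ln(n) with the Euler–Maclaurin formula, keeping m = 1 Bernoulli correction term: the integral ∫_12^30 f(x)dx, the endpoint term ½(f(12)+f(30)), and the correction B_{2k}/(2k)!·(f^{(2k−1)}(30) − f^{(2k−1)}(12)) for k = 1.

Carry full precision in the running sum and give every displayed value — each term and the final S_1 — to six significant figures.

S_1 ≈ 57.1559

The integral term ∫_12^30 ln(x) dx = 54.2170.
½[f(12) + f(30)] = ½[2.48491 + 3.40120] = 2.94305.
Running total after boundary: 57.1601.
k=1: B_{2}/(2)! × [f^{(1)}(30) − f^{(1)}(12)] = 1/12 × (0.0333333 − 0.0833333) = -0.00416667.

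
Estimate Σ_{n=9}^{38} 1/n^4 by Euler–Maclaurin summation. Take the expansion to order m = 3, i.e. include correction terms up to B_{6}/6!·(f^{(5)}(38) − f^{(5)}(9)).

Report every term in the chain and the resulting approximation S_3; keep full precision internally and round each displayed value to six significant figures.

Integral: ∫_9^38 1/x^4 dx = 0.000451173.
½[f(9) + f(38)] = ½[0.000152416 + 4.79585e-07] = 7.64477e-05.
Running total after boundary: 0.000527620.
k=1: B_{2}/(2)! × [f^{(1)}(38) − f^{(1)}(9)] = 1/12 × (-5.04826e-08 − (-6.77404e-05)) = 5.64082e-06.
Partial sum through k=1: 0.000533261.
k=2: B_{4}/(4)! × [f^{(3)}(38) − f^{(3)}(9)] = −1/720 × (-1.04881e-09 − (-2.50890e-05)) = -3.48444e-08.
Partial sum through k=2: 0.000533226.
k=3: B_{6}/(6)! × [f^{(5)}(38) − f^{(5)}(9)] = 1/30240 × (-4.06740e-11 − (-1.73455e-05)) = 5.73593e-10.

S_3 ≈ 0.000533227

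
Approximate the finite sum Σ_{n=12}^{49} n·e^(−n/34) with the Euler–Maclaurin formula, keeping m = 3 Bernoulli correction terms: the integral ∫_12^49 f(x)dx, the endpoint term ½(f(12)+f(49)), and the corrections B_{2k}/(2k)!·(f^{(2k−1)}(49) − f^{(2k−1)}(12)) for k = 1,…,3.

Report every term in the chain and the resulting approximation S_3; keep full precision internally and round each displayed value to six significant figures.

S_3 ≈ 441.038

Integral: ∫_12^49 x·e^(−x/34) dx = 431.071.
Endpoint term: (f(12) + f(49))/2 = (8.43142 + 11.5958)/2 = 10.0136.
Running total after boundary: 441.085.
k=1: B_{2}/(2)! × [f^{(1)}(49) − f^{(1)}(12)] = 1/12 × (-0.104404 − 0.454636) = -0.0465866.
After k=1: 441.038.
k=2: B_{4}/(4)! × [f^{(3)}(49) − f^{(3)}(12)] = −1/720 × (0.000319113 − 0.00160889) = 1.79135e-06.
After k=2: 441.038.
k=3: B_{6}/(6)! × [f^{(5)}(49) − f^{(5)}(12)] = 1/30240 × (6.30225e-07 − 2.44333e-06) = -5.99572e-11.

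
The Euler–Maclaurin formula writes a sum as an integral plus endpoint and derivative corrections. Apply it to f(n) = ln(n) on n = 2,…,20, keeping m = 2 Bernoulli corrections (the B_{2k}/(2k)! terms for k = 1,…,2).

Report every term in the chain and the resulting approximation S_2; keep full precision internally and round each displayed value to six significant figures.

∫_2^20 ln(x) dx evaluates to 40.5284.
Boundary: ½(f(2) + f(20)) = ½(0.693147 + 2.99573) = 1.84444.
So far: 42.3728.
Order-1 term: 1/12 · (0.0500000 − 0.500000) = -0.0375000.
Partial sum through k=1: 42.3353.
Order-2 term: −1/720 · (0.000250000 − 0.250000) = 0.000346875.

S_2 ≈ 42.3356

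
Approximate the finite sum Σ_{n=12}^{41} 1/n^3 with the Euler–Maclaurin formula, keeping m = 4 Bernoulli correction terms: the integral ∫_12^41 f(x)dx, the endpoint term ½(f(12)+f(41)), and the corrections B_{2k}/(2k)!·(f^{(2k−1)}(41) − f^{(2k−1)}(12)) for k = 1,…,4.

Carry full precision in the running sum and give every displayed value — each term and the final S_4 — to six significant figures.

∫_12^41 1/x^3 dx evaluates to 0.00317478.
Boundary: ½(f(12) + f(41)) = ½(0.000578704 + 1.45094e-05) = 0.000296607.
Running total after boundary: 0.00347139.
k=1: B_{2}/(2)! × [f^{(1)}(41) − f^{(1)}(12)] = 1/12 × (-1.06166e-06 − (-0.000144676)) = 1.19679e-05.
After k=1: 0.00348335.
k=2: B_{4}/(4)! × [f^{(3)}(41) − f^{(3)}(12)] = −1/720 × (-1.26313e-08 − (-2.00939e-05)) = -2.78906e-08.
After k=2: 0.00348333.
k=3: B_{6}/(6)! × [f^{(5)}(41) − f^{(5)}(12)] = 1/30240 × (-3.15595e-10 − (-5.86071e-06)) = 1.93796e-10.
After k=3: 0.00348333.
k=4: B_{8}/(8)! × [f^{(7)}(41) − f^{(7)}(12)] = −1/1209600 × (-1.35174e-11 − (-2.93036e-06)) = -2.42257e-12.

S_4 ≈ 0.00348333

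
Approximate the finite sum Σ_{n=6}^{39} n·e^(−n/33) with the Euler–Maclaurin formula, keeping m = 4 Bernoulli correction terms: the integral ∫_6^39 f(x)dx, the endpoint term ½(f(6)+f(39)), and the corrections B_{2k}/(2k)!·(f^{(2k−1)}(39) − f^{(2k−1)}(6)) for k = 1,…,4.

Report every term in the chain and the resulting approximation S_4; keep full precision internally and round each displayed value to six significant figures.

S_4 ≈ 352.693

Integral: ∫_6^39 x·e^(−x/33) dx = 344.272.
Endpoint term: (f(6) + f(39))/2 = (5.00252 + 11.9621)/2 = 8.48231.
Integral + boundary = 352.754.
Correction k=1: B_{2}/2! · (f^{(1)}(39) − f^{(1)}(6)) = 1/12 · (-0.0557674 − 0.682161) = -0.0614941.
Partial sum through k=1: 352.693.
Correction k=2: B_{4}/4! · (f^{(3)}(39) − f^{(3)}(6)) = −1/720 · (0.000512097 − 0.00215764) = 2.28547e-06.
Partial sum through k=2: 352.693.
Correction k=3: B_{6}/6! · (f^{(5)}(39) − f^{(5)}(6)) = 1/30240 · (9.87515e-07 − 3.38739e-06) = -7.93608e-11.
Partial sum through k=3: 352.693.
Correction k=4: B_{8}/8! · (f^{(7)}(39) − f^{(7)}(6)) = −1/1209600 · (1.38180e-09 − 4.40172e-09) = 2.49662e-15.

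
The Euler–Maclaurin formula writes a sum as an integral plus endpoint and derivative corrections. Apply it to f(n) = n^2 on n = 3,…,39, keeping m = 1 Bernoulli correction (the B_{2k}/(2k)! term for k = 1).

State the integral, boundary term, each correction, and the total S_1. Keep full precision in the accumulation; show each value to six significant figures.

∫_3^39 x^2 dx evaluates to 19764.0.
Boundary: ½(f(3) + f(39)) = ½(9.00000 + 1521.00) = 765.000.
So far: 20529.0.
Order-1 term: 1/12 · (78.0000 − 6.00000) = 6.00000.

S_1 ≈ 20535.0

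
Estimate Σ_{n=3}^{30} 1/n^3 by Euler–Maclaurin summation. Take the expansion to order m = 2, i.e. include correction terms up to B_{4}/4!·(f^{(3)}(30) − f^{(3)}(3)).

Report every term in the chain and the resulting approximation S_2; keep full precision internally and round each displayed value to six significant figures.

The integral term ∫_3^30 1/x^3 dx = 0.0550000.
½[f(3) + f(30)] = ½[0.0370370 + 3.70370e-05] = 0.0185370.
Running total after boundary: 0.0735370.
Correction k=1: B_{2}/2! · (f^{(1)}(30) − f^{(1)}(3)) = 1/12 · (-3.70370e-06 − (-0.0370370)) = 0.00308611.
After k=1: 0.0766231.
Correction k=2: B_{4}/4! · (f^{(3)}(30) − f^{(3)}(3)) = −1/720 · (-8.23045e-08 − (-0.0823045)) = -0.000114312.

S_2 ≈ 0.0765088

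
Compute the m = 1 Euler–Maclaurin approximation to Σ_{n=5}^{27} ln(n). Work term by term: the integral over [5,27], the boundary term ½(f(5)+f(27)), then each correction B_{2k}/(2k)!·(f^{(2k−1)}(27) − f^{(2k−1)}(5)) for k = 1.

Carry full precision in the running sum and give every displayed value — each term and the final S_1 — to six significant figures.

Integral: ∫_5^27 ln(x) dx = 58.9404.
Endpoint term: (f(5) + f(27))/2 = (1.60944 + 3.29584)/2 = 2.45264.
Running total after boundary: 61.3930.
k=1: B_{2}/(2)! × [f^{(1)}(27) − f^{(1)}(5)] = 1/12 × (0.0370370 − 0.200000) = -0.0135802.

S_1 ≈ 61.3795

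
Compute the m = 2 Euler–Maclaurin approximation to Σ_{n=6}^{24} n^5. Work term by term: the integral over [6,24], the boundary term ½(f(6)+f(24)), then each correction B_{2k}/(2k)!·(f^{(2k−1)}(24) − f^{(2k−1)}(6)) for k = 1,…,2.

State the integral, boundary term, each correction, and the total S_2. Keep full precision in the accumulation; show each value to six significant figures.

S_2 ≈ 3.59656e+07

∫_6^24 x^5 dx evaluates to 3.18427e+07.
½[f(6) + f(24)] = ½[7776.00 + 7.96262e+06] = 3.98520e+06.
Integral + boundary = 3.58279e+07.
Correction k=1: B_{2}/2! · (f^{(1)}(24) − f^{(1)}(6)) = 1/12 · (1.65888e+06 − 6480.00) = 137700.
After k=1: 3.59656e+07.
Correction k=2: B_{4}/4! · (f^{(3)}(24) − f^{(3)}(6)) = −1/720 · (34560.0 − 2160.00) = -45.0000.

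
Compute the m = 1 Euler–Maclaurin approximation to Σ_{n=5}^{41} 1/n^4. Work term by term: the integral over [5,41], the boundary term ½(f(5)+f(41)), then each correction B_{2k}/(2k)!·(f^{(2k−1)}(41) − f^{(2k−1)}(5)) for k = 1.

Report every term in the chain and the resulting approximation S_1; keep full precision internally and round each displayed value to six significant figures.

∫_5^41 1/x^4 dx evaluates to 0.00266183.
Endpoint term: (f(5) + f(41))/2 = (0.00160000 + 3.53887e-07)/2 = 0.000800177.
Integral + boundary = 0.00346201.
k=1: B_{2}/(2)! × [f^{(1)}(41) − f^{(1)}(5)] = 1/12 × (-3.45256e-08 − (-0.00128000)) = 0.000106664.

S_1 ≈ 0.00356867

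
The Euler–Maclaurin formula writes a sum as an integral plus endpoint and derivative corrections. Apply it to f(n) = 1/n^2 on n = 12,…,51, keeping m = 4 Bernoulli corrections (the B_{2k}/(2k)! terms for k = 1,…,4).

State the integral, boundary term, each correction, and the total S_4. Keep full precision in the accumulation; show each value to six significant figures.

S_4 ≈ 0.0674850

The integral term ∫_12^51 1/x^2 dx = 0.0637255.
½[f(12) + f(51)] = ½[0.00694444 + 0.000384468] = 0.00366446.
So far: 0.0673899.
Correction k=1: B_{2}/2! · (f^{(1)}(51) − f^{(1)}(12)) = 1/12 · (-1.50772e-05 − (-0.00115741)) = 9.51942e-05.
Partial sum through k=1: 0.0674851.
Correction k=2: B_{4}/4! · (f^{(3)}(51) − f^{(3)}(12)) = −1/720 · (-6.95601e-08 − (-9.64506e-05)) = -1.33863e-07.
Partial sum through k=2: 0.0674850.
Correction k=3: B_{6}/6! · (f^{(5)}(51) − f^{(5)}(12)) = 1/30240 · (-8.02308e-10 − (-2.00939e-05)) = 6.64454e-10.
Partial sum through k=3: 0.0674850.
Correction k=4: B_{8}/8! · (f^{(7)}(51) − f^{(7)}(12)) = −1/1209600 · (-1.72738e-11 − (-7.81429e-06)) = -6.46021e-12.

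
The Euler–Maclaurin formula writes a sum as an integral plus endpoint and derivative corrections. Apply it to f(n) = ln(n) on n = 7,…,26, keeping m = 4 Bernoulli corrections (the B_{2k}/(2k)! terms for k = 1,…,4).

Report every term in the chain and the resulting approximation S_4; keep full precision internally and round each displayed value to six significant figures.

The integral term ∫_7^26 ln(x) dx = 52.0891.
½[f(7) + f(26)] = ½[1.94591 + 3.25810] = 2.60200.
So far: 54.6911.
Correction k=1: B_{2}/2! · (f^{(1)}(26) − f^{(1)}(7)) = 1/12 · (0.0384615 − 0.142857) = -0.00869963.
After k=1: 54.6824.
Correction k=2: B_{4}/4! · (f^{(3)}(26) − f^{(3)}(7)) = −1/720 · (0.000113792 − 0.00583090) = 7.94043e-06.
After k=2: 54.6825.
Correction k=3: B_{6}/6! · (f^{(5)}(26) − f^{(5)}(7)) = 1/30240 · (2.01997e-06 − 0.00142798) = -4.71546e-08.
After k=3: 54.6825.
Correction k=4: B_{8}/8! · (f^{(7)}(26) − f^{(7)}(7)) = −1/1209600 · (8.96436e-08 − 0.000874271) = 7.22703e-10.

S_4 ≈ 54.6825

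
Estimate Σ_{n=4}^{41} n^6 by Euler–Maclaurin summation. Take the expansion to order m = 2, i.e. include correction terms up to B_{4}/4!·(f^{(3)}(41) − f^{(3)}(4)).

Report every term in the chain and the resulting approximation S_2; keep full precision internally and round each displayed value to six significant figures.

S_2 ≈ 3.02550e+10

∫_4^41 x^6 dx evaluates to 2.78220e+10.
½[f(4) + f(41)] = ½[4096.00 + 4.75010e+09] = 2.37505e+09.
So far: 3.01971e+10.
Order-1 term: 1/12 · (6.95137e+08 − 6144.00) = 5.79276e+07.
Running total after k=1: 3.02550e+10.
Order-2 term: −1/720 · (8.27052e+06 − 7680.00) = -11476.2.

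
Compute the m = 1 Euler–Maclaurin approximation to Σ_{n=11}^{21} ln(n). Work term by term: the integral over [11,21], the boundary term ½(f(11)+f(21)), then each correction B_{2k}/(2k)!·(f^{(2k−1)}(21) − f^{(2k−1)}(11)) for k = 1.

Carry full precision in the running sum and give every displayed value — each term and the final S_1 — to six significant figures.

∫_11^21 ln(x) dx evaluates to 27.5581.
½[f(11) + f(21)] = ½[2.39790 + 3.04452] = 2.72121.
So far: 30.2793.
Correction k=1: B_{2}/2! · (f^{(1)}(21) − f^{(1)}(11)) = 1/12 · (0.0476190 − 0.0909091) = -0.00360750.

S_1 ≈ 30.2757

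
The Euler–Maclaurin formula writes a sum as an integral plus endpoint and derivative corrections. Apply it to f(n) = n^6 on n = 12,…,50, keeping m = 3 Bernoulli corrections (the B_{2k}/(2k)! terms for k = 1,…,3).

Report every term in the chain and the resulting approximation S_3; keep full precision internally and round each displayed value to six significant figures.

S_3 ≈ 1.19572e+11

Integral: ∫_12^50 x^6 dx = 1.11602e+11.
Endpoint term: (f(12) + f(50))/2 = (2.98598e+06 + 1.56250e+10)/2 = 7.81399e+09.
So far: 1.19416e+11.
Order-1 term: 1/12 · (1.87500e+09 − 1.49299e+06) = 1.56126e+08.
After k=1: 1.19572e+11.
Order-2 term: −1/720 · (1.50000e+07 − 207360) = -20545.3.
After k=2: 1.19572e+11.
Order-3 term: 1/30240 · (36000.0 − 8640.00) = 0.904762.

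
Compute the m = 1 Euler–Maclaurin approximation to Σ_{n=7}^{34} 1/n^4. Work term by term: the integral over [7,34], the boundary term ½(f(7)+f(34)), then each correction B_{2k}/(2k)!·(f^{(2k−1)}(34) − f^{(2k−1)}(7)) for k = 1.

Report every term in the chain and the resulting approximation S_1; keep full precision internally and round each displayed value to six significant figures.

S_1 ≈ 0.00119178

∫_7^34 1/x^4 dx evaluates to 0.000963336.
½[f(7) + f(34)] = ½[0.000416493 + 7.48315e-07] = 0.000208621.
So far: 0.00117196.
k=1: B_{2}/(2)! × [f^{(1)}(34) − f^{(1)}(7)] = 1/12 × (-8.80370e-08 − (-0.000237996)) = 1.98257e-05.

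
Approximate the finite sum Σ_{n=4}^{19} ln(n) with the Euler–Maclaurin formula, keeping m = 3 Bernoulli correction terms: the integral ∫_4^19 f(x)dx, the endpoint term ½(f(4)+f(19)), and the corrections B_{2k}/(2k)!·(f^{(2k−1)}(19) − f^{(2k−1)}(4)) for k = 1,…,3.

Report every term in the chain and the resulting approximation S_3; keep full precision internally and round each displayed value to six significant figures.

S_3 ≈ 37.5481

∫_4^19 ln(x) dx evaluates to 35.3992.
Boundary: ½(f(4) + f(19)) = ½(1.38629 + 2.94444) = 2.16537.
Integral + boundary = 37.5645.
k=1: B_{2}/(2)! × [f^{(1)}(19) − f^{(1)}(4)] = 1/12 × (0.0526316 − 0.250000) = -0.0164474.
After k=1: 37.5481.
k=2: B_{4}/(4)! × [f^{(3)}(19) − f^{(3)}(4)] = −1/720 × (0.000291588 − 0.0312500) = 4.29978e-05.
After k=2: 37.5481.
k=3: B_{6}/(6)! × [f^{(5)}(19) − f^{(5)}(4)] = 1/30240 × (9.69267e-06 − 0.0234375) = -7.74729e-07.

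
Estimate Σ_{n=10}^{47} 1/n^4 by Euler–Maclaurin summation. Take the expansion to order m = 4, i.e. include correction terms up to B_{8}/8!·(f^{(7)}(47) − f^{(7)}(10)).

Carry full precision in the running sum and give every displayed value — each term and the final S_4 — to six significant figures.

S_4 ≈ 0.000383541

∫_10^47 1/x^4 dx evaluates to 0.000330123.
½[f(10) + f(47)] = ½[0.000100000 + 2.04931e-07] = 5.01025e-05.
Running total after boundary: 0.000380225.
k=1: B_{2}/(2)! × [f^{(1)}(47) − f^{(1)}(10)] = 1/12 × (-1.74410e-08 − (-4.00000e-05)) = 3.33188e-06.
Running total after k=1: 0.000383557.
k=2: B_{4}/(4)! × [f^{(3)}(47) − f^{(3)}(10)] = −1/720 × (-2.36862e-10 − (-1.20000e-05)) = -1.66663e-08.
Running total after k=2: 0.000383540.
k=3: B_{6}/(6)! × [f^{(5)}(47) − f^{(5)}(10)] = 1/30240 × (-6.00466e-12 − (-6.72000e-06)) = 2.22222e-10.
Running total after k=3: 0.000383541.
k=4: B_{8}/(8)! × [f^{(7)}(47) − f^{(7)}(10)] = −1/1209600 × (-2.44644e-13 − (-6.04800e-06)) = -5.00000e-12.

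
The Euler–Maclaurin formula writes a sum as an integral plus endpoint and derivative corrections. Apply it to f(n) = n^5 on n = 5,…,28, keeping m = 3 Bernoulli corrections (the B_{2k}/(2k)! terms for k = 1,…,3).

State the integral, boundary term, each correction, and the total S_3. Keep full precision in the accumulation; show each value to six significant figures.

S_3 ≈ 8.91750e+07

The integral term ∫_5^28 x^5 dx = 8.03124e+07.
½[f(5) + f(28)] = ½[3125.00 + 1.72104e+07] = 8.60675e+06.
So far: 8.89192e+07.
k=1: B_{2}/(2)! × [f^{(1)}(28) − f^{(1)}(5)] = 1/12 × (3.07328e+06 − 3125.00) = 255846.
Partial sum through k=1: 8.91750e+07.
k=2: B_{4}/(4)! × [f^{(3)}(28) − f^{(3)}(5)] = −1/720 × (47040.0 − 1500.00) = -63.2500.
Partial sum through k=2: 8.91750e+07.
k=3: B_{6}/(6)! × [f^{(5)}(28) − f^{(5)}(5)] = 1/30240 × (120.000 − 120.000) = 0.00000.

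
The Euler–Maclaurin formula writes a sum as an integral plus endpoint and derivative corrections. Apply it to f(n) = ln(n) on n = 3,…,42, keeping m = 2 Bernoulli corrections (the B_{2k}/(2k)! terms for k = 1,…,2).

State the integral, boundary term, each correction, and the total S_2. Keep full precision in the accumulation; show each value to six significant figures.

Integral: ∫_3^42 ln(x) dx = 114.686.
½[f(3) + f(42)] = ½[1.09861 + 3.73767] = 2.41814.
Running total after boundary: 117.104.
Order-1 term: 1/12 · (0.0238095 − 0.333333) = -0.0257937.
Partial sum through k=1: 117.079.
Order-2 term: −1/720 · (2.69949e-05 − 0.0740741) = 0.000102843.

S_2 ≈ 117.079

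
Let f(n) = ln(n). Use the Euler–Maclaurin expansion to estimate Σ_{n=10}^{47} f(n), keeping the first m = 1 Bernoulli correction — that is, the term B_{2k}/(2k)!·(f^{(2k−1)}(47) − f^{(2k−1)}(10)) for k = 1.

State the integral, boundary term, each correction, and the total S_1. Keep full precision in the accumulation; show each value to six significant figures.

S_1 ≈ 124.001

Integral: ∫_10^47 ln(x) dx = 120.931.
½[f(10) + f(47)] = ½[2.30259 + 3.85015] = 3.07637.
Integral + boundary = 124.007.
Correction k=1: B_{2}/2! · (f^{(1)}(47) − f^{(1)}(10)) = 1/12 · (0.0212766 − 0.100000) = -0.00656028.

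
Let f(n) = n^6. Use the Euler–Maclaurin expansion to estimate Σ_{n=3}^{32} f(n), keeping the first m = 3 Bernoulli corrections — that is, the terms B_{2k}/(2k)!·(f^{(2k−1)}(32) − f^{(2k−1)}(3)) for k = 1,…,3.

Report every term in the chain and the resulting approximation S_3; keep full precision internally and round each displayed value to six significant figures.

The integral term ∫_3^32 x^6 dx = 4.90853e+09.
½[f(3) + f(32)] = ½[729.000 + 1.07374e+09] = 5.36871e+08.
Running total after boundary: 5.44541e+09.
Order-1 term: 1/12 · (2.01327e+08 − 1458.00) = 1.67771e+07.
Partial sum through k=1: 5.46218e+09.
Order-2 term: −1/720 · (3.93216e+06 − 3240.00) = -5456.83.
Partial sum through k=2: 5.46218e+09.
Order-3 term: 1/30240 · (23040.0 − 2160.00) = 0.690476.

S_3 ≈ 5.46218e+09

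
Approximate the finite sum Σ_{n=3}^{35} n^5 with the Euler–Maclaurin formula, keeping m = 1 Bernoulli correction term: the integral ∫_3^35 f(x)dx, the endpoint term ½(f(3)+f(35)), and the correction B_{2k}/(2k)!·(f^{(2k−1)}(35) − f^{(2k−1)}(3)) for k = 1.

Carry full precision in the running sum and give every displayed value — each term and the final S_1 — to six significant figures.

The integral term ∫_3^35 x^5 dx = 3.06377e+08.
Endpoint term: (f(3) + f(35))/2 = (243.000 + 5.25219e+07)/2 = 2.62611e+07.
So far: 3.32639e+08.
Correction k=1: B_{2}/2! · (f^{(1)}(35) − f^{(1)}(3)) = 1/12 · (7.50312e+06 − 405.000) = 625227.

S_1 ≈ 3.33264e+08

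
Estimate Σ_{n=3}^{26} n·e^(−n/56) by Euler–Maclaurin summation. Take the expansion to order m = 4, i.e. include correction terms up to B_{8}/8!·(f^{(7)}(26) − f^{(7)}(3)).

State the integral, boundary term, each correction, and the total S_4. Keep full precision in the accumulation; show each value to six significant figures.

S_4 ≈ 254.747

∫_3^26 x·e^(−x/56) dx evaluates to 245.200.
½[f(3) + f(26)] = ½[2.84351 + 16.3432] = 9.59335.
Running total after boundary: 254.793.
k=1: B_{2}/(2)! × [f^{(1)}(26) − f^{(1)}(3)] = 1/12 × (0.336741 − 0.897061) = -0.0466933.
Running total after k=1: 254.747.
k=2: B_{4}/(4)! × [f^{(3)}(26) − f^{(3)}(3)] = −1/720 × (0.000508262 − 0.000890541) = 5.30944e-07.
Running total after k=2: 254.747.
k=3: B_{6}/(6)! × [f^{(5)}(26) − f^{(5)}(3)] = 1/30240 × (2.89906e-07 − 4.76732e-07) = -6.17810e-12.
Running total after k=3: 254.747.
k=4: B_{8}/(8)! × [f^{(7)}(26) − f^{(7)}(3)] = −1/1209600 × (1.33207e-10 − 2.13485e-10) = 6.63672e-17.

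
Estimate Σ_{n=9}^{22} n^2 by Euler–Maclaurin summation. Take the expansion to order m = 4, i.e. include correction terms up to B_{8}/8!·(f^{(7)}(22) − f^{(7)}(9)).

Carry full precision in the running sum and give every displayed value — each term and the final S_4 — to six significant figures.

S_4 ≈ 3591.00

The integral term ∫_9^22 x^2 dx = 3306.33.
½[f(9) + f(22)] = ½[81.0000 + 484.000] = 282.500.
Integral + boundary = 3588.83.
Correction k=1: B_{2}/2! · (f^{(1)}(22) − f^{(1)}(9)) = 1/12 · (44.0000 − 18.0000) = 2.16667.
Partial sum through k=1: 3591.00.
Correction k=2: B_{4}/4! · (f^{(3)}(22) − f^{(3)}(9)) = −1/720 · (0.00000 − 0.00000) = 0.00000.
Partial sum through k=2: 3591.00.
Correction k=3: B_{6}/6! · (f^{(5)}(22) − f^{(5)}(9)) = 1/30240 · (0.00000 − 0.00000) = 0.00000.
Partial sum through k=3: 3591.00.
Correction k=4: B_{8}/8! · (f^{(7)}(22) − f^{(7)}(9)) = −1/1209600 · (0.00000 − 0.00000) = 0.00000.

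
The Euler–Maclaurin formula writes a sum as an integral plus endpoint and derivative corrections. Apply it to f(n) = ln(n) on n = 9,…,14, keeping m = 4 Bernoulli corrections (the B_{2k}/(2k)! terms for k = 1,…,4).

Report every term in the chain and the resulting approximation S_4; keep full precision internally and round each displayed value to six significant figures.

S_4 ≈ 14.5866

The integral term ∫_9^14 ln(x) dx = 12.1718.
Endpoint term: (f(9) + f(14))/2 = (2.19722 + 2.63906)/2 = 2.41814.
Integral + boundary = 14.5899.
Order-1 term: 1/12 · (0.0714286 − 0.111111) = -0.00330688.
Partial sum through k=1: 14.5866.
Order-2 term: −1/720 · (0.000728863 − 0.00274348) = 2.79809e-06.
Partial sum through k=2: 14.5866.
Order-3 term: 1/30240 · (4.46243e-05 − 0.000406442) = -1.19649e-08.
Partial sum through k=3: 14.5866.
Order-4 term: −1/1209600 · (6.83024e-06 − 0.000150534) = 1.18803e-10.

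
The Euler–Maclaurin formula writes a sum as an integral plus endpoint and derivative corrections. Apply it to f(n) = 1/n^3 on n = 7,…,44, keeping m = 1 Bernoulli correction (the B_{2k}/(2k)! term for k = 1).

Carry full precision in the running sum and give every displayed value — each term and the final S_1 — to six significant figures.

S_1 ≈ 0.0115135

Integral: ∫_7^44 1/x^3 dx = 0.00994582.
Endpoint term: (f(7) + f(44))/2 = (0.00291545 + 1.17393e-05)/2 = 0.00146360.
So far: 0.0114094.
Correction k=1: B_{2}/2! · (f^{(1)}(44) − f^{(1)}(7)) = 1/12 · (-8.00406e-07 − (-0.00124948)) = 0.000104057.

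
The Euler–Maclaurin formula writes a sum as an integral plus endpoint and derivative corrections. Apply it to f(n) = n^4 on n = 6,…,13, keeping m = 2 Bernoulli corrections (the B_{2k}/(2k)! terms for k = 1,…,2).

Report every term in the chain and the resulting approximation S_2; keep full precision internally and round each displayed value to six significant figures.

S_2 ≈ 88292.0

The integral term ∫_6^13 x^4 dx = 72703.4.
Boundary: ½(f(6) + f(13)) = ½(1296.00 + 28561.0) = 14928.5.
Running total after boundary: 87631.9.
k=1: B_{2}/(2)! × [f^{(1)}(13) − f^{(1)}(6)] = 1/12 × (8788.00 − 864.000) = 660.333.
Partial sum through k=1: 88292.2.
k=2: B_{4}/(4)! × [f^{(3)}(13) − f^{(3)}(6)] = −1/720 × (312.000 − 144.000) = -0.233333.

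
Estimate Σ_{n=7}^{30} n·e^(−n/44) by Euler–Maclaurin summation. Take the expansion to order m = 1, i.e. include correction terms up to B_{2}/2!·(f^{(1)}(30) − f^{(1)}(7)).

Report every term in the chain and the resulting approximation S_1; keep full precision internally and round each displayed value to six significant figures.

∫_7^30 x·e^(−x/44) dx evaluates to 267.401.
Boundary: ½(f(7) + f(30)) = ½(5.97043 + 15.1709) = 10.5707.
So far: 277.972.
Order-1 term: 1/12 · (0.160903 − 0.717227) = -0.0463603.

S_1 ≈ 277.926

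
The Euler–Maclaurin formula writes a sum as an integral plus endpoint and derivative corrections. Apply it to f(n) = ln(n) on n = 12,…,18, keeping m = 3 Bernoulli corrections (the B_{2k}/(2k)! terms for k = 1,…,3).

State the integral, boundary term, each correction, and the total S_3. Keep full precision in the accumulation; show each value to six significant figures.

S_3 ≈ 18.8931

The integral term ∫_12^18 ln(x) dx = 16.2078.
Endpoint term: (f(12) + f(18))/2 = (2.48491 + 2.89037)/2 = 2.68764.
So far: 18.8955.
k=1: B_{2}/(2)! × [f^{(1)}(18) − f^{(1)}(12)] = 1/12 × (0.0555556 − 0.0833333) = -0.00231481.
Partial sum through k=1: 18.8931.
k=2: B_{4}/(4)! × [f^{(3)}(18) − f^{(3)}(12)] = −1/720 × (0.000342936 − 0.00115741) = 1.13121e-06.
Partial sum through k=2: 18.8931.
k=3: B_{6}/(6)! × [f^{(5)}(18) − f^{(5)}(12)] = 1/30240 × (1.27013e-05 − 9.64506e-05) = -2.76949e-09.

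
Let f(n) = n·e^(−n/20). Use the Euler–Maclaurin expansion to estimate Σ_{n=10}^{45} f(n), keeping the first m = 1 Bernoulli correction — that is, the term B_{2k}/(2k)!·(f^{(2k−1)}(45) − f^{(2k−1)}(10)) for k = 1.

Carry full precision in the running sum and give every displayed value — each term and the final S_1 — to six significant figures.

The integral term ∫_10^45 x·e^(−x/20) dx = 226.899.
Boundary: ½(f(10) + f(45)) = ½(6.06531 + 4.74297) = 5.40414.
Integral + boundary = 232.304.
Order-1 term: 1/12 · (-0.131749 − 0.303265) = -0.0362512.

S_1 ≈ 232.267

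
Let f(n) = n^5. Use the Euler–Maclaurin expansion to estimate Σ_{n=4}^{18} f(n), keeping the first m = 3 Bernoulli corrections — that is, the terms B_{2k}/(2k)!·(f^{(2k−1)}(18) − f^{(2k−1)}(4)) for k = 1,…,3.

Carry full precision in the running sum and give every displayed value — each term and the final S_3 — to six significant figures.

S_3 ≈ 6.65692e+06

Integral: ∫_4^18 x^5 dx = 5.66802e+06.
Boundary: ½(f(4) + f(18)) = ½(1024.00 + 1.88957e+06) = 945296.
Running total after boundary: 6.61332e+06.
k=1: B_{2}/(2)! × [f^{(1)}(18) − f^{(1)}(4)] = 1/12 × (524880 − 1280.00) = 43633.3.
Partial sum through k=1: 6.65695e+06.
k=2: B_{4}/(4)! × [f^{(3)}(18) − f^{(3)}(4)] = −1/720 × (19440.0 − 960.000) = -25.6667.
Partial sum through k=2: 6.65692e+06.
k=3: B_{6}/(6)! × [f^{(5)}(18) − f^{(5)}(4)] = 1/30240 × (120.000 − 120.000) = 0.00000.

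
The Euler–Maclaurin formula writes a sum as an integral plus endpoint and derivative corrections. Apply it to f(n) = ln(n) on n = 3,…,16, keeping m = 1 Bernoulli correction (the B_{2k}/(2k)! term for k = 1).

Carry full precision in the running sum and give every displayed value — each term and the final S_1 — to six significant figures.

S_1 ≈ 29.9786

The integral term ∫_3^16 ln(x) dx = 28.0656.
Boundary: ½(f(3) + f(16)) = ½(1.09861 + 2.77259) = 1.93560.
Integral + boundary = 30.0012.
k=1: B_{2}/(2)! × [f^{(1)}(16) − f^{(1)}(3)] = 1/12 × (0.0625000 − 0.333333) = -0.0225694.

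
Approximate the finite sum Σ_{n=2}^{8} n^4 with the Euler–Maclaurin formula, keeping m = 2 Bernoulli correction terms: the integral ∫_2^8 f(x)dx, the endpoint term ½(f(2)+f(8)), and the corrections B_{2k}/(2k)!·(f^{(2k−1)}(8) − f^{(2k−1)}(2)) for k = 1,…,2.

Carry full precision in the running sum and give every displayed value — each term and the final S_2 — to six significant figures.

Integral: ∫_2^8 x^4 dx = 6547.20.
Boundary: ½(f(2) + f(8)) = ½(16.0000 + 4096.00) = 2056.00.
Integral + boundary = 8603.20.
Correction k=1: B_{2}/2! · (f^{(1)}(8) − f^{(1)}(2)) = 1/12 · (2048.00 − 32.0000) = 168.000.
Partial sum through k=1: 8771.20.
Correction k=2: B_{4}/4! · (f^{(3)}(8) − f^{(3)}(2)) = −1/720 · (192.000 − 48.0000) = -0.200000.

S_2 ≈ 8771.00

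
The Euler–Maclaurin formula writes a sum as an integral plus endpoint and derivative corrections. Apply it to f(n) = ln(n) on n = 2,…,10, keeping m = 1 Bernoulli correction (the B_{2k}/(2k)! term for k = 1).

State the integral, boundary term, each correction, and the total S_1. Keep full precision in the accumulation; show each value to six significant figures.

Integral: ∫_2^10 ln(x) dx = 13.6396.
Endpoint term: (f(2) + f(10))/2 = (0.693147 + 2.30259)/2 = 1.49787.
So far: 15.1374.
Order-1 term: 1/12 · (0.100000 − 0.500000) = -0.0333333.

S_1 ≈ 15.1041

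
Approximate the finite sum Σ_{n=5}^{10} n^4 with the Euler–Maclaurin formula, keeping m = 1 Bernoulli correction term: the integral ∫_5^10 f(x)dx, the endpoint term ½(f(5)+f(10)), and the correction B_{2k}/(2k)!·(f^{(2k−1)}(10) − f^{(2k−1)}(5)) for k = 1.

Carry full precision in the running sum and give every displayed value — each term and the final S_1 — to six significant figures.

Integral: ∫_5^10 x^4 dx = 19375.0.
½[f(5) + f(10)] = ½[625.000 + 10000.0] = 5312.50.
Running total after boundary: 24687.5.
k=1: B_{2}/(2)! × [f^{(1)}(10) − f^{(1)}(5)] = 1/12 × (4000.00 − 500.000) = 291.667.

S_1 ≈ 24979.2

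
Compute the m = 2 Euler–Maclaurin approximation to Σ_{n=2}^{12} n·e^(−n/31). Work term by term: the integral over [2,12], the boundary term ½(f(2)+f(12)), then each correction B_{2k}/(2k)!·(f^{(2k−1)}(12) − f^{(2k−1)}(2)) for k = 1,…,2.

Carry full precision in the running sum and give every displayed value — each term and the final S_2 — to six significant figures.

∫_2^12 x·e^(−x/31) dx evaluates to 53.9431.
½[f(2) + f(12)] = ½[1.87504 + 8.14830] = 5.01167.
Running total after boundary: 58.9548.
Order-1 term: 1/12 · (0.416177 − 0.877036) = -0.0384049.
Partial sum through k=1: 58.9164.
Order-2 term: −1/720 · (0.00184623 − 0.00286376) = 1.41324e-06.

S_2 ≈ 58.9164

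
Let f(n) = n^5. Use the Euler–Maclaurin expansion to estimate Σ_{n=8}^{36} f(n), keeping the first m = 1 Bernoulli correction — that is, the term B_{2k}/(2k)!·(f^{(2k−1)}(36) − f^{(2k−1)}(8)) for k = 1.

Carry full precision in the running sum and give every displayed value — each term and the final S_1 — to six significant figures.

Integral: ∫_8^36 x^5 dx = 3.62753e+08.
½[f(8) + f(36)] = ½[32768.0 + 6.04662e+07] = 3.02495e+07.
So far: 3.93003e+08.
k=1: B_{2}/(2)! × [f^{(1)}(36) − f^{(1)}(8)] = 1/12 × (8.39808e+06 − 20480.0) = 698133.

S_1 ≈ 3.93701e+08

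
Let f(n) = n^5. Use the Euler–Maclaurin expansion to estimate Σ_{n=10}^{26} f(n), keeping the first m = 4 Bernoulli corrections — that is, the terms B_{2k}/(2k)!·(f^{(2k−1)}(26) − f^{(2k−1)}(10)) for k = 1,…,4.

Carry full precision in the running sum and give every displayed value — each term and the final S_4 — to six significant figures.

S_4 ≈ 5.74962e+07

Integral: ∫_10^26 x^5 dx = 5.13193e+07.
Boundary: ½(f(10) + f(26)) = ½(100000 + 1.18814e+07) = 5.99069e+06.
So far: 5.73100e+07.
k=1: B_{2}/(2)! × [f^{(1)}(26) − f^{(1)}(10)] = 1/12 × (2.28488e+06 − 50000.0) = 186240.
Partial sum through k=1: 5.74962e+07.
k=2: B_{4}/(4)! × [f^{(3)}(26) − f^{(3)}(10)] = −1/720 × (40560.0 − 6000.00) = -48.0000.
Partial sum through k=2: 5.74962e+07.
k=3: B_{6}/(6)! × [f^{(5)}(26) − f^{(5)}(10)] = 1/30240 × (120.000 − 120.000) = 0.00000.
Partial sum through k=3: 5.74962e+07.
k=4: B_{8}/(8)! × [f^{(7)}(26) − f^{(7)}(10)] = −1/1209600 × (0.00000 − 0.00000) = 0.00000.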